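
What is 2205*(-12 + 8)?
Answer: -8820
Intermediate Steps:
2205*(-12 + 8) = 2205*(-4) = -8820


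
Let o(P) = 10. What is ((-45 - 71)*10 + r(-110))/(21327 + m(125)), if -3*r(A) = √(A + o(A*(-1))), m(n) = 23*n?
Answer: -580/12101 - 5*I/36303 ≈ -0.04793 - 0.00013773*I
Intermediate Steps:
r(A) = -√(10 + A)/3 (r(A) = -√(A + 10)/3 = -√(10 + A)/3)
((-45 - 71)*10 + r(-110))/(21327 + m(125)) = ((-45 - 71)*10 - √(10 - 110)/3)/(21327 + 23*125) = (-116*10 - 10*I/3)/(21327 + 2875) = (-1160 - 10*I/3)/24202 = (-1160 - 10*I/3)*(1/24202) = -580/12101 - 5*I/36303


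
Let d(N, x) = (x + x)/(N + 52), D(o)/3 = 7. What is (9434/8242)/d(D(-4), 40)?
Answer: 344341/329680 ≈ 1.0445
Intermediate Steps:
D(o) = 21 (D(o) = 3*7 = 21)
d(N, x) = 2*x/(52 + N) (d(N, x) = (2*x)/(52 + N) = 2*x/(52 + N))
(9434/8242)/d(D(-4), 40) = (9434/8242)/((2*40/(52 + 21))) = (9434*(1/8242))/((2*40/73)) = 4717/(4121*((2*40*(1/73)))) = 4717/(4121*(80/73)) = (4717/4121)*(73/80) = 344341/329680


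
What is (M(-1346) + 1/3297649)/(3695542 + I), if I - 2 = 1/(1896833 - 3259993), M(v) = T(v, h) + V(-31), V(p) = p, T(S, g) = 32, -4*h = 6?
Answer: 4495224574000/16612295165477199311 ≈ 2.7060e-7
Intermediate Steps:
h = -3/2 (h = -¼*6 = -3/2 ≈ -1.5000)
M(v) = 1 (M(v) = 32 - 31 = 1)
I = 2726319/1363160 (I = 2 + 1/(1896833 - 3259993) = 2 + 1/(-1363160) = 2 - 1/1363160 = 2726319/1363160 ≈ 2.0000)
(M(-1346) + 1/3297649)/(3695542 + I) = (1 + 1/3297649)/(3695542 + 2726319/1363160) = (1 + 1/3297649)/(5037617759039/1363160) = (3297650/3297649)*(1363160/5037617759039) = 4495224574000/16612295165477199311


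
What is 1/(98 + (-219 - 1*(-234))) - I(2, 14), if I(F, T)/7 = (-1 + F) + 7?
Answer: -6327/113 ≈ -55.991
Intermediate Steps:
I(F, T) = 42 + 7*F (I(F, T) = 7*((-1 + F) + 7) = 7*(6 + F) = 42 + 7*F)
1/(98 + (-219 - 1*(-234))) - I(2, 14) = 1/(98 + (-219 - 1*(-234))) - (42 + 7*2) = 1/(98 + (-219 + 234)) - (42 + 14) = 1/(98 + 15) - 1*56 = 1/113 - 56 = -6327/113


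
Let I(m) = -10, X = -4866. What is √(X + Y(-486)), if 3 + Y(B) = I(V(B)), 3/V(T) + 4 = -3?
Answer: I*√4879 ≈ 69.85*I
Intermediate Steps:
V(T) = -3/7 (V(T) = 3/(-4 - 3) = 3/(-7) = 3*(-⅐) = -3/7)
Y(B) = -13 (Y(B) = -3 - 10 = -13)
√(X + Y(-486)) = √(-4866 - 13) = √(-4879) = I*√4879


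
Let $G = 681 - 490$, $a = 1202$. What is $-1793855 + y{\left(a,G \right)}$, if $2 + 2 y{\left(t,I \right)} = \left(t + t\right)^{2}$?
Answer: $1095752$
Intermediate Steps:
$G = 191$ ($G = 681 - 490 = 191$)
$y{\left(t,I \right)} = -1 + 2 t^{2}$ ($y{\left(t,I \right)} = -1 + \frac{\left(t + t\right)^{2}}{2} = -1 + \frac{\left(2 t\right)^{2}}{2} = -1 + \frac{4 t^{2}}{2} = -1 + 2 t^{2}$)
$-1793855 + y{\left(a,G \right)} = -1793855 - \left(1 - 2 \cdot 1202^{2}\right) = -1793855 + \left(-1 + 2 \cdot 1444804\right) = -1793855 + \left(-1 + 2889608\right) = -1793855 + 2889607 = 1095752$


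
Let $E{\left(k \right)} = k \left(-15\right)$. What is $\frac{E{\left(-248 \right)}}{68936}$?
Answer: $\frac{465}{8617} \approx 0.053963$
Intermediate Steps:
$E{\left(k \right)} = - 15 k$
$\frac{E{\left(-248 \right)}}{68936} = \frac{\left(-15\right) \left(-248\right)}{68936} = 3720 \cdot \frac{1}{68936} = \frac{465}{8617}$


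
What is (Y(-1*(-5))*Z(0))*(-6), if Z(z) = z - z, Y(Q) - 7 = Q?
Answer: 0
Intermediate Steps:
Y(Q) = 7 + Q
Z(z) = 0
(Y(-1*(-5))*Z(0))*(-6) = ((7 - 1*(-5))*0)*(-6) = ((7 + 5)*0)*(-6) = (12*0)*(-6) = 0*(-6) = 0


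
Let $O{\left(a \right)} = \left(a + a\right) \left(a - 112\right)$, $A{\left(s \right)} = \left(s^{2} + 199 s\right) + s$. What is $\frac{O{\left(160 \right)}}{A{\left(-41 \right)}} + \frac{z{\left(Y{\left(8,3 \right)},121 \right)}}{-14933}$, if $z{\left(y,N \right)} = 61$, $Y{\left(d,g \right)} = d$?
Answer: $- \frac{76589513}{32449409} \approx -2.3603$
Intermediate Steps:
$A{\left(s \right)} = s^{2} + 200 s$
$O{\left(a \right)} = 2 a \left(-112 + a\right)$
$\frac{O{\left(160 \right)}}{A{\left(-41 \right)}} + \frac{z{\left(Y{\left(8,3 \right)},121 \right)}}{-14933} = \frac{2 \cdot 160 \left(-112 + 160\right)}{\left(-41\right) \left(200 - 41\right)} + \frac{61}{-14933} = \frac{2 \cdot 160 \cdot 48}{\left(-41\right) 159} + 61 \left(- \frac{1}{14933}\right) = \frac{15360}{-6519} - \frac{61}{14933} = 15360 \left(- \frac{1}{6519}\right) - \frac{61}{14933} = - \frac{5120}{2173} - \frac{61}{14933} = - \frac{76589513}{32449409}$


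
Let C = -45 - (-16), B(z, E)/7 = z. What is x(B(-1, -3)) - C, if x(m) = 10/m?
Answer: 193/7 ≈ 27.571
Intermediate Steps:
B(z, E) = 7*z
C = -29 (C = -45 - 1*(-16) = -45 + 16 = -29)
x(B(-1, -3)) - C = 10/((7*(-1))) - 1*(-29) = 10/(-7) + 29 = 10*(-1/7) + 29 = -10/7 + 29 = 193/7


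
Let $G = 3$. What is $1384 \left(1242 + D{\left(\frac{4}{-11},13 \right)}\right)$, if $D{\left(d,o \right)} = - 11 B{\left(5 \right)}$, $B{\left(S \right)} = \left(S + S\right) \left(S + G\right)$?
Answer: $501008$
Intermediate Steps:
$B{\left(S \right)} = 2 S \left(3 + S\right)$ ($B{\left(S \right)} = \left(S + S\right) \left(S + 3\right) = 2 S \left(3 + S\right)$)
$D{\left(d,o \right)} = -880$ ($D{\left(d,o \right)} = - 11 \cdot 2 \cdot 5 \left(3 + 5\right) = - 11 \cdot 2 \cdot 5 \cdot 8 = \left(-11\right) 80 = -880$)
$1384 \left(1242 + D{\left(\frac{4}{-11},13 \right)}\right) = 1384 \left(1242 - 880\right) = 1384 \cdot 362 = 501008$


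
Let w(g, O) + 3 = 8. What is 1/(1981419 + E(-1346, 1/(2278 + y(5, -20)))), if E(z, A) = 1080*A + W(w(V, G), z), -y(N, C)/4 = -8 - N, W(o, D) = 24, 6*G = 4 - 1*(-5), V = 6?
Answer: 233/461676327 ≈ 5.0468e-7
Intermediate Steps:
G = 3/2 (G = (4 - 1*(-5))/6 = (4 + 5)/6 = (⅙)*9 = 3/2 ≈ 1.5000)
w(g, O) = 5 (w(g, O) = -3 + 8 = 5)
y(N, C) = 32 + 4*N (y(N, C) = -4*(-8 - N) = 32 + 4*N)
E(z, A) = 24 + 1080*A (E(z, A) = 1080*A + 24 = 24 + 1080*A)
1/(1981419 + E(-1346, 1/(2278 + y(5, -20)))) = 1/(1981419 + (24 + 1080/(2278 + (32 + 4*5)))) = 1/(1981419 + (24 + 1080/(2278 + (32 + 20)))) = 1/(1981419 + (24 + 1080/(2278 + 52))) = 1/(1981419 + (24 + 1080/2330)) = 1/(1981419 + (24 + 1080*(1/2330))) = 1/(1981419 + (24 + 108/233)) = 1/(1981419 + 5700/233) = 1/(461676327/233) = 233/461676327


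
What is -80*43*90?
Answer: -309600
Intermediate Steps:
-80*43*90 = -3440*90 = -309600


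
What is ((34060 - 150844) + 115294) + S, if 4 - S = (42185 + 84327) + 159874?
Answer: -287872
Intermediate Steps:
S = -286382 (S = 4 - ((42185 + 84327) + 159874) = 4 - (126512 + 159874) = 4 - 1*286386 = 4 - 286386 = -286382)
((34060 - 150844) + 115294) + S = ((34060 - 150844) + 115294) - 286382 = (-116784 + 115294) - 286382 = -1490 - 286382 = -287872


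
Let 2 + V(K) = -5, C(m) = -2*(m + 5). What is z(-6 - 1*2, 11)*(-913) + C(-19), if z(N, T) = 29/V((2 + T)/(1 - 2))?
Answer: 26673/7 ≈ 3810.4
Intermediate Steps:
C(m) = -10 - 2*m (C(m) = -2*(5 + m) = -10 - 2*m)
V(K) = -7 (V(K) = -2 - 5 = -7)
z(N, T) = -29/7 (z(N, T) = 29/(-7) = 29*(-1/7) = -29/7)
z(-6 - 1*2, 11)*(-913) + C(-19) = -29/7*(-913) + (-10 - 2*(-19)) = 26477/7 + (-10 + 38) = 26477/7 + 28 = 26673/7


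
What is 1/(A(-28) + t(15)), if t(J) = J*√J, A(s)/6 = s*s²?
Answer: -43904/5782682523 - 5*√15/5782682523 ≈ -7.5957e-6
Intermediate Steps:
A(s) = 6*s³ (A(s) = 6*(s*s²) = 6*s³)
t(J) = J^(3/2)
1/(A(-28) + t(15)) = 1/(6*(-28)³ + 15^(3/2)) = 1/(6*(-21952) + 15*√15) = 1/(-131712 + 15*√15)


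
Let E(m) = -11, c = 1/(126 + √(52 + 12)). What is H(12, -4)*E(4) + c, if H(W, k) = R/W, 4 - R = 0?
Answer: -1471/402 ≈ -3.6592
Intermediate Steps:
R = 4 (R = 4 - 1*0 = 4 + 0 = 4)
c = 1/134 (c = 1/(126 + √64) = 1/(126 + 8) = 1/134 ≈ 0.0074627)
H(W, k) = 4/W
H(12, -4)*E(4) + c = (4/12)*(-11) + 1/134 = (4*(1/12))*(-11) + 1/134 = (⅓)*(-11) + 1/134 = -11/3 + 1/134 = -1471/402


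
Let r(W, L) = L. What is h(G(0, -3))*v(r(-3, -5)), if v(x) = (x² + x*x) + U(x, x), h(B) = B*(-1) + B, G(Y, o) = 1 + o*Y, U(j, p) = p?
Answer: 0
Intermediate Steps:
G(Y, o) = 1 + Y*o
h(B) = 0 (h(B) = -B + B = 0)
v(x) = x + 2*x² (v(x) = (x² + x*x) + x = (x² + x²) + x = 2*x² + x = x + 2*x²)
h(G(0, -3))*v(r(-3, -5)) = 0*(-5*(1 + 2*(-5))) = 0*(-5*(1 - 10)) = 0*(-5*(-9)) = 0*45 = 0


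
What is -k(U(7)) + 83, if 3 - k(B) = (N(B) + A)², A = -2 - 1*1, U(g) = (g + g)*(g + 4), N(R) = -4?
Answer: 129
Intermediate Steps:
U(g) = 2*g*(4 + g) (U(g) = (2*g)*(4 + g) = 2*g*(4 + g))
A = -3 (A = -2 - 1 = -3)
k(B) = -46 (k(B) = 3 - (-4 - 3)² = 3 - 1*(-7)² = 3 - 1*49 = 3 - 49 = -46)
-k(U(7)) + 83 = -1*(-46) + 83 = 46 + 83 = 129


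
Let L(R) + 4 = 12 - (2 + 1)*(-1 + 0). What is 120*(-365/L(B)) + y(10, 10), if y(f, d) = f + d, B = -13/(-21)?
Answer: -43580/11 ≈ -3961.8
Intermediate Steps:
B = 13/21 (B = -13*(-1/21) = 13/21 ≈ 0.61905)
y(f, d) = d + f
L(R) = 11 (L(R) = -4 + (12 - (2 + 1)*(-1 + 0)) = -4 + (12 - 3*(-1)) = -4 + (12 - 1*(-3)) = -4 + (12 + 3) = -4 + 15 = 11)
120*(-365/L(B)) + y(10, 10) = 120*(-365/11) + (10 + 10) = 120*(-365*1/11) + 20 = 120*(-365/11) + 20 = -43800/11 + 20 = -43580/11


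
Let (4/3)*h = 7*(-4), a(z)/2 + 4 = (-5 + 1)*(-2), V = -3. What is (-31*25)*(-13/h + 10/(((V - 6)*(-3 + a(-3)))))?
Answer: -19375/63 ≈ -307.54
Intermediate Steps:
a(z) = 8 (a(z) = -8 + 2*((-5 + 1)*(-2)) = -8 + 2*(-4*(-2)) = -8 + 2*8 = -8 + 16 = 8)
h = -21 (h = 3*(7*(-4))/4 = (3/4)*(-28) = -21)
(-31*25)*(-13/h + 10/(((V - 6)*(-3 + a(-3))))) = (-31*25)*(-13/(-21) + 10/(((-3 - 6)*(-3 + 8)))) = -775*(-13*(-1/21) + 10/((-9*5))) = -775*(13/21 + 10/(-45)) = -775*(13/21 + 10*(-1/45)) = -775*(13/21 - 2/9) = -775*25/63 = -19375/63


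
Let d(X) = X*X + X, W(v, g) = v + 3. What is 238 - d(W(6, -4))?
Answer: 148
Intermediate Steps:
W(v, g) = 3 + v
d(X) = X + X² (d(X) = X² + X = X + X²)
238 - d(W(6, -4)) = 238 - (3 + 6)*(1 + (3 + 6)) = 238 - 9*(1 + 9) = 238 - 9*10 = 238 - 1*90 = 238 - 90 = 148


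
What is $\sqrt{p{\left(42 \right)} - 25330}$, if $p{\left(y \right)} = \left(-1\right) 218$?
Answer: $2 i \sqrt{6387} \approx 159.84 i$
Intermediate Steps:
$p{\left(y \right)} = -218$
$\sqrt{p{\left(42 \right)} - 25330} = \sqrt{-218 - 25330} = \sqrt{-25548} = 2 i \sqrt{6387}$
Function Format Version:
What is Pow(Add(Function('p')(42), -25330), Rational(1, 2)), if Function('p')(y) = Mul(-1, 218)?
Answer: Mul(2, I, Pow(6387, Rational(1, 2))) ≈ Mul(159.84, I)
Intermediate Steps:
Function('p')(y) = -218
Pow(Add(Function('p')(42), -25330), Rational(1, 2)) = Pow(Add(-218, -25330), Rational(1, 2)) = Pow(-25548, Rational(1, 2)) = Mul(2, I, Pow(6387, Rational(1, 2)))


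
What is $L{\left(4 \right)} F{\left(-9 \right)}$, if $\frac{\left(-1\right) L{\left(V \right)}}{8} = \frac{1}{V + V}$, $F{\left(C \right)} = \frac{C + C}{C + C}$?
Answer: $-1$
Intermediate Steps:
$F{\left(C \right)} = 1$ ($F{\left(C \right)} = \frac{2 C}{2 C} = 2 C \frac{1}{2 C} = 1$)
$L{\left(V \right)} = - \frac{4}{V}$ ($L{\left(V \right)} = - \frac{8}{V + V} = - \frac{8}{2 V} = - 8 \frac{1}{2 V} = - \frac{4}{V}$)
$L{\left(4 \right)} F{\left(-9 \right)} = - \frac{4}{4} \cdot 1 = \left(-4\right) \frac{1}{4} \cdot 1 = \left(-1\right) 1 = -1$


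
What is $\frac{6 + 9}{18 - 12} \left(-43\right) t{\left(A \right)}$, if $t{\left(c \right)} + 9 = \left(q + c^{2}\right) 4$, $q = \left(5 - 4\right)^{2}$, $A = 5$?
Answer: $- \frac{20425}{2} \approx -10213.0$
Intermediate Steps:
$q = 1$ ($q = 1^{2} = 1$)
$t{\left(c \right)} = -5 + 4 c^{2}$ ($t{\left(c \right)} = -9 + \left(1 + c^{2}\right) 4 = -9 + \left(4 + 4 c^{2}\right) = -5 + 4 c^{2}$)
$\frac{6 + 9}{18 - 12} \left(-43\right) t{\left(A \right)} = \frac{6 + 9}{18 - 12} \left(-43\right) \left(-5 + 4 \cdot 5^{2}\right) = \frac{15}{6} \left(-43\right) \left(-5 + 4 \cdot 25\right) = 15 \cdot \frac{1}{6} \left(-43\right) \left(-5 + 100\right) = \frac{5}{2} \left(-43\right) 95 = \left(- \frac{215}{2}\right) 95 = - \frac{20425}{2}$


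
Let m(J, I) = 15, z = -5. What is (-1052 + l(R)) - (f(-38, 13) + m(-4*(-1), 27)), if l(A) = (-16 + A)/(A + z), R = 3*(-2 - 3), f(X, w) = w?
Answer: -21569/20 ≈ -1078.4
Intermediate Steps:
R = -15 (R = 3*(-5) = -15)
l(A) = (-16 + A)/(-5 + A) (l(A) = (-16 + A)/(A - 5) = (-16 + A)/(-5 + A))
(-1052 + l(R)) - (f(-38, 13) + m(-4*(-1), 27)) = (-1052 + (-16 - 15)/(-5 - 15)) - (13 + 15) = (-1052 - 31/(-20)) - 1*28 = (-1052 - 1/20*(-31)) - 28 = (-1052 + 31/20) - 28 = -21009/20 - 28 = -21569/20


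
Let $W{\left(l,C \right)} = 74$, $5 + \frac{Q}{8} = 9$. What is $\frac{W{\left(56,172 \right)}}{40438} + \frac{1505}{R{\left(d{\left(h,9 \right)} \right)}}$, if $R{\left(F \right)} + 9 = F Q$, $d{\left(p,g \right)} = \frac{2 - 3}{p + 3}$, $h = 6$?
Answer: $- \frac{273862174}{2284747} \approx -119.87$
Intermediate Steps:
$Q = 32$ ($Q = -40 + 8 \cdot 9 = -40 + 72 = 32$)
$d{\left(p,g \right)} = - \frac{1}{3 + p}$
$R{\left(F \right)} = -9 + 32 F$ ($R{\left(F \right)} = -9 + F 32 = -9 + 32 F$)
$\frac{W{\left(56,172 \right)}}{40438} + \frac{1505}{R{\left(d{\left(h,9 \right)} \right)}} = \frac{74}{40438} + \frac{1505}{-9 + 32 \left(- \frac{1}{3 + 6}\right)} = 74 \cdot \frac{1}{40438} + \frac{1505}{-9 + 32 \left(- \frac{1}{9}\right)} = \frac{37}{20219} + \frac{1505}{-9 + 32 \left(\left(-1\right) \frac{1}{9}\right)} = \frac{37}{20219} + \frac{1505}{-9 + 32 \left(- \frac{1}{9}\right)} = \frac{37}{20219} + \frac{1505}{-9 - \frac{32}{9}} = \frac{37}{20219} + \frac{1505}{- \frac{113}{9}} = \frac{37}{20219} + 1505 \left(- \frac{9}{113}\right) = \frac{37}{20219} - \frac{13545}{113} = - \frac{273862174}{2284747}$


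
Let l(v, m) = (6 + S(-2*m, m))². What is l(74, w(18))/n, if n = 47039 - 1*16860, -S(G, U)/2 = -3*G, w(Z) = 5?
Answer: 2916/30179 ≈ 0.096623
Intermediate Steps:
S(G, U) = 6*G (S(G, U) = -(-6)*G = 6*G)
l(v, m) = (6 - 12*m)² (l(v, m) = (6 + 6*(-2*m))² = (6 - 12*m)²)
n = 30179 (n = 47039 - 16860 = 30179)
l(74, w(18))/n = (36*(1 - 2*5)²)/30179 = (36*(1 - 10)²)*(1/30179) = (36*(-9)²)*(1/30179) = (36*81)*(1/30179) = 2916*(1/30179) = 2916/30179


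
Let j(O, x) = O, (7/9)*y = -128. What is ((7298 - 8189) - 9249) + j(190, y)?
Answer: -9950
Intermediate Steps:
y = -1152/7 (y = (9/7)*(-128) = -1152/7 ≈ -164.57)
((7298 - 8189) - 9249) + j(190, y) = ((7298 - 8189) - 9249) + 190 = (-891 - 9249) + 190 = -10140 + 190 = -9950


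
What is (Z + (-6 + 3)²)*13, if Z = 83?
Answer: 1196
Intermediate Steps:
(Z + (-6 + 3)²)*13 = (83 + (-6 + 3)²)*13 = (83 + (-3)²)*13 = (83 + 9)*13 = 92*13 = 1196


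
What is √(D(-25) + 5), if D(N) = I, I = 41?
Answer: √46 ≈ 6.7823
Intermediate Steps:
D(N) = 41
√(D(-25) + 5) = √(41 + 5) = √46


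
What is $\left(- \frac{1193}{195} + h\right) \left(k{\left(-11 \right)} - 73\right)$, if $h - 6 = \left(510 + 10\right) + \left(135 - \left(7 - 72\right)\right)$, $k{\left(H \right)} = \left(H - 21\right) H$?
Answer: $\frac{13055061}{65} \approx 2.0085 \cdot 10^{5}$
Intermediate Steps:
$k{\left(H \right)} = H \left(-21 + H\right)$ ($k{\left(H \right)} = \left(-21 + H\right) H = H \left(-21 + H\right)$)
$h = 726$ ($h = 6 + \left(\left(510 + 10\right) + \left(135 - \left(7 - 72\right)\right)\right) = 6 + \left(520 + \left(135 - \left(7 - 72\right)\right)\right) = 6 + \left(520 + \left(135 - -65\right)\right) = 6 + \left(520 + \left(135 + 65\right)\right) = 6 + \left(520 + 200\right) = 6 + 720 = 726$)
$\left(- \frac{1193}{195} + h\right) \left(k{\left(-11 \right)} - 73\right) = \left(- \frac{1193}{195} + 726\right) \left(- 11 \left(-21 - 11\right) - 73\right) = \left(\left(-1193\right) \frac{1}{195} + 726\right) \left(\left(-11\right) \left(-32\right) - 73\right) = \left(- \frac{1193}{195} + 726\right) \left(352 - 73\right) = \frac{140377}{195} \cdot 279 = \frac{13055061}{65}$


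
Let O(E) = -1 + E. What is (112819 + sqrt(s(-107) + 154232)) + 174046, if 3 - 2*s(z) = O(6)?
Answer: 286865 + sqrt(154231) ≈ 2.8726e+5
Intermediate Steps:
s(z) = -1 (s(z) = 3/2 - (-1 + 6)/2 = 3/2 - 1/2*5 = 3/2 - 5/2 = -1)
(112819 + sqrt(s(-107) + 154232)) + 174046 = (112819 + sqrt(-1 + 154232)) + 174046 = (112819 + sqrt(154231)) + 174046 = 286865 + sqrt(154231)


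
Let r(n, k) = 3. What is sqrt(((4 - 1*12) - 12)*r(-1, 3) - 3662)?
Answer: I*sqrt(3722) ≈ 61.008*I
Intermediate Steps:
sqrt(((4 - 1*12) - 12)*r(-1, 3) - 3662) = sqrt(((4 - 1*12) - 12)*3 - 3662) = sqrt(((4 - 12) - 12)*3 - 3662) = sqrt((-8 - 12)*3 - 3662) = sqrt(-20*3 - 3662) = sqrt(-60 - 3662) = sqrt(-3722) = I*sqrt(3722)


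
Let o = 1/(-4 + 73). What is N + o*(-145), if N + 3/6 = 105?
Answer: 14131/138 ≈ 102.40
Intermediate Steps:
N = 209/2 (N = -½ + 105 = 209/2 ≈ 104.50)
o = 1/69 ≈ 0.014493
N + o*(-145) = 209/2 + (1/69)*(-145) = 209/2 - 145/69 = 14131/138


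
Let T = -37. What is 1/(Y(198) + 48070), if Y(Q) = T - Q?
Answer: 1/47835 ≈ 2.0905e-5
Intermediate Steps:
Y(Q) = -37 - Q
1/(Y(198) + 48070) = 1/((-37 - 1*198) + 48070) = 1/((-37 - 198) + 48070) = 1/(-235 + 48070) = 1/47835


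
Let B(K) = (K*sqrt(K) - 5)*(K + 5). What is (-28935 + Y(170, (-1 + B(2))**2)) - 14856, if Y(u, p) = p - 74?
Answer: -42177 - 1008*sqrt(2) ≈ -43603.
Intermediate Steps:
B(K) = (-5 + K**(3/2))*(5 + K) (B(K) = (K**(3/2) - 5)*(5 + K) = (-5 + K**(3/2))*(5 + K))
Y(u, p) = -74 + p
(-28935 + Y(170, (-1 + B(2))**2)) - 14856 = (-28935 + (-74 + (-1 + (-25 + 2**(5/2) - 5*2 + 5*2**(3/2)))**2)) - 14856 = (-28935 + (-74 + (-1 + (-25 + 4*sqrt(2) - 10 + 5*(2*sqrt(2))))**2)) - 14856 = (-28935 + (-74 + (-1 + (-25 + 4*sqrt(2) - 10 + 10*sqrt(2)))**2)) - 14856 = (-28935 + (-74 + (-1 + (-35 + 14*sqrt(2)))**2)) - 14856 = (-28935 + (-74 + (-36 + 14*sqrt(2))**2)) - 14856 = (-29009 + (-36 + 14*sqrt(2))**2) - 14856 = -43865 + (-36 + 14*sqrt(2))**2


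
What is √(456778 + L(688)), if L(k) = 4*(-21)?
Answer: √456694 ≈ 675.79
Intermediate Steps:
L(k) = -84
√(456778 + L(688)) = √(456778 - 84) = √456694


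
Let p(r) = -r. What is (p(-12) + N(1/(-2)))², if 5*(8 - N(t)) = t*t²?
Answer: 641601/1600 ≈ 401.00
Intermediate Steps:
N(t) = 8 - t³/5 (N(t) = 8 - t*t²/5 = 8 - t³/5)
(p(-12) + N(1/(-2)))² = (-1*(-12) + (8 - (1/(-2))³/5))² = (12 + (8 - (-½)³/5))² = (12 + (8 - ⅕*(-⅛)))² = (12 + (8 + 1/40))² = (12 + 321/40)² = (801/40)² = 641601/1600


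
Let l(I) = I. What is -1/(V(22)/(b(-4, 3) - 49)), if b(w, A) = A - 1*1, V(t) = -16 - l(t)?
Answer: -47/38 ≈ -1.2368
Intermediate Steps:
V(t) = -16 - t
b(w, A) = -1 + A (b(w, A) = A - 1 = -1 + A)
-1/(V(22)/(b(-4, 3) - 49)) = -1/((-16 - 1*22)/((-1 + 3) - 49)) = -1/((-16 - 22)/(2 - 49)) = -1/((-38/(-47))) = -1/((-38*(-1/47))) = -1/38/47 = -1*47/38 = -47/38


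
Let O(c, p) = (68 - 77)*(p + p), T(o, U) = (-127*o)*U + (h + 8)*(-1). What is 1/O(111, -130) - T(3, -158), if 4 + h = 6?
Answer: -140839919/2340 ≈ -60188.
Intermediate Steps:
h = 2 (h = -4 + 6 = 2)
T(o, U) = -10 - 127*U*o (T(o, U) = (-127*o)*U + (2 + 8)*(-1) = -127*U*o + 10*(-1) = -127*U*o - 10 = -10 - 127*U*o)
O(c, p) = -18*p
1/O(111, -130) - T(3, -158) = 1/(-18*(-130)) - (-10 - 127*(-158)*3) = 1/2340 - (-10 + 60198) = 1/2340 - 1*60188 = 1/2340 - 60188 = -140839919/2340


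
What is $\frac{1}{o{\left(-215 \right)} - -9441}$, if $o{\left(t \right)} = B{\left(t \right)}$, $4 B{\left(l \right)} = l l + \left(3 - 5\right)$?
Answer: $\frac{4}{83987} \approx 4.7626 \cdot 10^{-5}$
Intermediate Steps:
$B{\left(l \right)} = - \frac{1}{2} + \frac{l^{2}}{4}$ ($B{\left(l \right)} = \frac{l l + \left(3 - 5\right)}{4} = \frac{l^{2} + \left(3 - 5\right)}{4} = \frac{l^{2} - 2}{4} = \frac{-2 + l^{2}}{4} = - \frac{1}{2} + \frac{l^{2}}{4}$)
$o{\left(t \right)} = - \frac{1}{2} + \frac{t^{2}}{4}$
$\frac{1}{o{\left(-215 \right)} - -9441} = \frac{1}{\left(- \frac{1}{2} + \frac{\left(-215\right)^{2}}{4}\right) - -9441} = \frac{1}{\left(- \frac{1}{2} + \frac{1}{4} \cdot 46225\right) + 9441} = \frac{1}{\left(- \frac{1}{2} + \frac{46225}{4}\right) + 9441} = \frac{1}{\frac{46223}{4} + 9441} = \frac{1}{\frac{83987}{4}} = \frac{4}{83987}$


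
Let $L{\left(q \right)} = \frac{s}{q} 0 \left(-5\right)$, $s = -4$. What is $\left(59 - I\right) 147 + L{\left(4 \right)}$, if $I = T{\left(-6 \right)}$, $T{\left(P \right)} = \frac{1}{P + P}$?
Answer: $\frac{34741}{4} \approx 8685.3$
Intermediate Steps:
$T{\left(P \right)} = \frac{1}{2 P}$
$I = - \frac{1}{12}$ ($I = \frac{1}{2 \left(-6\right)} = \frac{1}{2} \left(- \frac{1}{6}\right) = - \frac{1}{12} \approx -0.083333$)
$L{\left(q \right)} = 0$ ($L{\left(q \right)} = - \frac{4}{q} 0 \left(-5\right) = 0 \left(-5\right) = 0$)
$\left(59 - I\right) 147 + L{\left(4 \right)} = \left(59 - - \frac{1}{12}\right) 147 + 0 = \left(59 + \frac{1}{12}\right) 147 + 0 = \frac{709}{12} \cdot 147 + 0 = \frac{34741}{4} + 0 = \frac{34741}{4}$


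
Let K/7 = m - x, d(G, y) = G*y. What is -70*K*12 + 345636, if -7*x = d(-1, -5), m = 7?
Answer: 300276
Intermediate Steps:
x = -5/7 (x = -(-1)*(-5)/7 = -⅐*5 = -5/7 ≈ -0.71429)
K = 54 (K = 7*(7 - 1*(-5/7)) = 7*(7 + 5/7) = 7*(54/7) = 54)
-70*K*12 + 345636 = -70*54*12 + 345636 = -3780*12 + 345636 = -45360 + 345636 = 300276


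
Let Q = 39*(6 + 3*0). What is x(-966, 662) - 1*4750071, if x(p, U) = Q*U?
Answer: -4595163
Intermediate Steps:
Q = 234 (Q = 39*(6 + 0) = 39*6 = 234)
x(p, U) = 234*U
x(-966, 662) - 1*4750071 = 234*662 - 1*4750071 = 154908 - 4750071 = -4595163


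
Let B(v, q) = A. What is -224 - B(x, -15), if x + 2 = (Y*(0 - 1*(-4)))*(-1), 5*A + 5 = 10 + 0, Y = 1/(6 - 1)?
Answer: -225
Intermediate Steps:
Y = ⅕ (Y = 1/5 = ⅕ ≈ 0.20000)
A = 1 (A = -1 + (10 + 0)/5 = -1 + (⅕)*10 = -1 + 2 = 1)
x = -14/5 (x = -2 + ((0 - 1*(-4))/5)*(-1) = -2 + ((0 + 4)/5)*(-1) = -2 + ((⅕)*4)*(-1) = -2 + (⅘)*(-1) = -2 - ⅘ = -14/5 ≈ -2.8000)
B(v, q) = 1
-224 - B(x, -15) = -224 - 1*1 = -224 - 1 = -225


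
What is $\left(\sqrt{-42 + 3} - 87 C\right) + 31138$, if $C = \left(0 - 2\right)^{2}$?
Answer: $30790 + i \sqrt{39} \approx 30790.0 + 6.245 i$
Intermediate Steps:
$C = 4$ ($C = \left(-2\right)^{2} = 4$)
$\left(\sqrt{-42 + 3} - 87 C\right) + 31138 = \left(\sqrt{-42 + 3} - 348\right) + 31138 = \left(\sqrt{-39} - 348\right) + 31138 = \left(i \sqrt{39} - 348\right) + 31138 = \left(-348 + i \sqrt{39}\right) + 31138 = 30790 + i \sqrt{39}$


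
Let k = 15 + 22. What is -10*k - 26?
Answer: -396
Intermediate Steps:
k = 37
-10*k - 26 = -10*37 - 26 = -370 - 26 = -396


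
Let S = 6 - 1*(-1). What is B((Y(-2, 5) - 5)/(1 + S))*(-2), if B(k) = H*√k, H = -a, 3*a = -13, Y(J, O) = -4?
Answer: -13*I*√2/2 ≈ -9.1924*I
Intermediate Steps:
S = 7 (S = 6 + 1 = 7)
a = -13/3 (a = (⅓)*(-13) = -13/3 ≈ -4.3333)
H = 13/3 (H = -1*(-13/3) = 13/3 ≈ 4.3333)
B(k) = 13*√k/3
B((Y(-2, 5) - 5)/(1 + S))*(-2) = (13*√((-4 - 5)/(1 + 7))/3)*(-2) = (13*√(-9/8)/3)*(-2) = (13*(3*I*√2/4)/3)*(-2) = (13*I*√2/4)*(-2) = -13*I*√2/2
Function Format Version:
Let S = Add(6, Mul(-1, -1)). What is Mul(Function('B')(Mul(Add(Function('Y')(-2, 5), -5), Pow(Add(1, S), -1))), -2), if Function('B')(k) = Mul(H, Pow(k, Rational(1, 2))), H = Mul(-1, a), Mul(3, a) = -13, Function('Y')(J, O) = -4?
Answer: Mul(Rational(-13, 2), I, Pow(2, Rational(1, 2))) ≈ Mul(-9.1924, I)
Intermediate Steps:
S = 7 (S = Add(6, 1) = 7)
a = Rational(-13, 3) (a = Mul(Rational(1, 3), -13) = Rational(-13, 3) ≈ -4.3333)
H = Rational(13, 3) (H = Mul(-1, Rational(-13, 3)) = Rational(13, 3) ≈ 4.3333)
Function('B')(k) = Mul(Rational(13, 3), Pow(k, Rational(1, 2)))
Mul(Function('B')(Mul(Add(Function('Y')(-2, 5), -5), Pow(Add(1, S), -1))), -2) = Mul(Mul(Rational(13, 3), Pow(Mul(Add(-4, -5), Pow(Add(1, 7), -1)), Rational(1, 2))), -2) = Mul(Mul(Rational(13, 3), Pow(Mul(-9, Pow(8, -1)), Rational(1, 2))), -2) = Mul(Mul(Rational(13, 3), Pow(Mul(-9, Rational(1, 8)), Rational(1, 2))), -2) = Mul(Mul(Rational(13, 3), Pow(Rational(-9, 8), Rational(1, 2))), -2) = Mul(Mul(Rational(13, 3), Mul(Rational(3, 4), I, Pow(2, Rational(1, 2)))), -2) = Mul(Mul(Rational(13, 4), I, Pow(2, Rational(1, 2))), -2) = Mul(Rational(-13, 2), I, Pow(2, Rational(1, 2)))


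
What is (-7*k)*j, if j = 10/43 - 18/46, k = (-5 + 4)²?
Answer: 1099/989 ≈ 1.1112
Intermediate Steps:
k = 1 (k = (-1)² = 1)
j = -157/989 (j = 10*(1/43) - 18*1/46 = 10/43 - 9/23 = -157/989 ≈ -0.15875)
(-7*k)*j = -7*1*(-157/989) = -7*(-157/989) = 1099/989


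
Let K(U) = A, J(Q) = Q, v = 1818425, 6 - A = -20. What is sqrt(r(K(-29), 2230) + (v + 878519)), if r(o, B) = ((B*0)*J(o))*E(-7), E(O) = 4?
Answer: 4*sqrt(168559) ≈ 1642.2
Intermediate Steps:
A = 26 (A = 6 - 1*(-20) = 6 + 20 = 26)
K(U) = 26
r(o, B) = 0 (r(o, B) = ((B*0)*o)*4 = (0*o)*4 = 0*4 = 0)
sqrt(r(K(-29), 2230) + (v + 878519)) = sqrt(0 + (1818425 + 878519)) = sqrt(0 + 2696944) = sqrt(2696944) = 4*sqrt(168559)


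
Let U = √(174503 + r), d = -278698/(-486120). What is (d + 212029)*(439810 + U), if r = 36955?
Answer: 2266600773662309/24306 + 51535908089*√211458/243060 ≈ 9.3350e+10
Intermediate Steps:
d = 139349/243060 (d = -278698*(-1/486120) = 139349/243060 ≈ 0.57331)
U = √211458 (U = √(174503 + 36955) = √211458 ≈ 459.85)
(d + 212029)*(439810 + U) = (139349/243060 + 212029)*(439810 + √211458) = 51535908089*(439810 + √211458)/243060 = 2266600773662309/24306 + 51535908089*√211458/243060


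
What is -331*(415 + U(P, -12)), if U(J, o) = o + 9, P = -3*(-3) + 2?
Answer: -136372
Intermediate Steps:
P = 11 (P = 9 + 2 = 11)
U(J, o) = 9 + o
-331*(415 + U(P, -12)) = -331*(415 + (9 - 12)) = -331*(415 - 3) = -331*412 = -136372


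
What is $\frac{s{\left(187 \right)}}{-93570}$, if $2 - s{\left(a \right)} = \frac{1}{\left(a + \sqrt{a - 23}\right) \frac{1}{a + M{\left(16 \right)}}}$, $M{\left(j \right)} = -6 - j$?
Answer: $- \frac{7751}{651340770} - \frac{11 \sqrt{41}}{108556795} \approx -1.2549 \cdot 10^{-5}$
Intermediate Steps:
$s{\left(a \right)} = 2 - \frac{-22 + a}{a + \sqrt{-23 + a}}$ ($s{\left(a \right)} = 2 - \frac{1}{\left(a + \sqrt{a - 23}\right) \frac{1}{a - 22}} = 2 - \frac{1}{\left(a + \sqrt{-23 + a}\right) \frac{1}{a - 22}} = 2 - \frac{1}{\left(a + \sqrt{-23 + a}\right) \frac{1}{-22 + a}} = 2 - \frac{1}{\frac{1}{-22 + a} \left(a + \sqrt{-23 + a}\right)} = 2 - \frac{-22 + a}{a + \sqrt{-23 + a}}$)
$\frac{s{\left(187 \right)}}{-93570} = \frac{\frac{1}{187 + \sqrt{-23 + 187}} \left(22 + 187 + 2 \sqrt{-23 + 187}\right)}{-93570} = \frac{22 + 187 + 2 \sqrt{164}}{187 + \sqrt{164}} \left(- \frac{1}{93570}\right) = \frac{22 + 187 + 2 \cdot 2 \sqrt{41}}{187 + 2 \sqrt{41}} \left(- \frac{1}{93570}\right) = \frac{22 + 187 + 4 \sqrt{41}}{187 + 2 \sqrt{41}} \left(- \frac{1}{93570}\right) = \frac{209 + 4 \sqrt{41}}{187 + 2 \sqrt{41}} \left(- \frac{1}{93570}\right) = - \frac{209 + 4 \sqrt{41}}{93570 \left(187 + 2 \sqrt{41}\right)}$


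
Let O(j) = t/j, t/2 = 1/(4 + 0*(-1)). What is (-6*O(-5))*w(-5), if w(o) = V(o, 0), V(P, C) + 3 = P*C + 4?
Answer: ⅗ ≈ 0.60000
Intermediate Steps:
V(P, C) = 1 + C*P (V(P, C) = -3 + (P*C + 4) = -3 + (C*P + 4) = -3 + (4 + C*P) = 1 + C*P)
w(o) = 1 (w(o) = 1 + 0*o = 1 + 0 = 1)
t = ½ (t = 2/(4 + 0*(-1)) = 2/(4 + 0) = 2/4 = 2*(¼) = ½ ≈ 0.50000)
O(j) = 1/(2*j)
(-6*O(-5))*w(-5) = -3/(-5)*1 = -3*(-1)/5*1 = -6*(-⅒)*1 = (⅗)*1 = ⅗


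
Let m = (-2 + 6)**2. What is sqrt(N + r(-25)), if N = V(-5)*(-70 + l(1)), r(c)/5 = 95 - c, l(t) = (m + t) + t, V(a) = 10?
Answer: 4*sqrt(5) ≈ 8.9443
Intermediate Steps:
m = 16 (m = 4**2 = 16)
l(t) = 16 + 2*t (l(t) = (16 + t) + t = 16 + 2*t)
r(c) = 475 - 5*c (r(c) = 5*(95 - c) = 475 - 5*c)
N = -520 (N = 10*(-70 + (16 + 2*1)) = 10*(-70 + (16 + 2)) = 10*(-70 + 18) = 10*(-52) = -520)
sqrt(N + r(-25)) = sqrt(-520 + (475 - 5*(-25))) = sqrt(-520 + (475 + 125)) = sqrt(-520 + 600) = sqrt(80) = 4*sqrt(5)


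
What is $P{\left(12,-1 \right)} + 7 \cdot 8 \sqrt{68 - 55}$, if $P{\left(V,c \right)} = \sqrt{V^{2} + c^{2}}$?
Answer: $\sqrt{145} + 56 \sqrt{13} \approx 213.95$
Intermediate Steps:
$P{\left(12,-1 \right)} + 7 \cdot 8 \sqrt{68 - 55} = \sqrt{12^{2} + \left(-1\right)^{2}} + 7 \cdot 8 \sqrt{68 - 55} = \sqrt{144 + 1} + 56 \sqrt{13} = \sqrt{145} + 56 \sqrt{13}$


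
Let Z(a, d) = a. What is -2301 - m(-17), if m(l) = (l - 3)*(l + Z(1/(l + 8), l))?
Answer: -23789/9 ≈ -2643.2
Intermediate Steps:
m(l) = (-3 + l)*(l + 1/(8 + l)) (m(l) = (l - 3)*(l + 1/(l + 8)) = (-3 + l)*(l + 1/(8 + l)))
-2301 - m(-17) = -2301 - (-3 - 17 - 17*(-3 - 17)*(8 - 17))/(8 - 17) = -2301 - (-3 - 17 - 17*(-20)*(-9))/(-9) = -2301 - (-1)*(-3 - 17 - 3060)/9 = -2301 - (-1)*(-3080)/9 = -2301 - 1*3080/9 = -2301 - 3080/9 = -23789/9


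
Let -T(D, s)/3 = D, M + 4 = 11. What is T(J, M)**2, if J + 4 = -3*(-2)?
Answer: 36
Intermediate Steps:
M = 7 (M = -4 + 11 = 7)
J = 2 (J = -4 - 3*(-2) = -4 + 6 = 2)
T(D, s) = -3*D
T(J, M)**2 = (-3*2)**2 = (-6)**2 = 36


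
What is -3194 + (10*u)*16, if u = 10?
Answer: -1594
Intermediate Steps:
-3194 + (10*u)*16 = -3194 + (10*10)*16 = -3194 + 100*16 = -3194 + 1600 = -1594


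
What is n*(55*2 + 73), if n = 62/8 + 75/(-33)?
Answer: 44103/44 ≈ 1002.3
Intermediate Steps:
n = 241/44 (n = 62*(⅛) + 75*(-1/33) = 31/4 - 25/11 = 241/44 ≈ 5.4773)
n*(55*2 + 73) = 241*(55*2 + 73)/44 = 241*(110 + 73)/44 = (241/44)*183 = 44103/44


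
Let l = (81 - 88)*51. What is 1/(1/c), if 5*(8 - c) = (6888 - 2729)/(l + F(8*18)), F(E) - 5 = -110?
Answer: 22639/2310 ≈ 9.8004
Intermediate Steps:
F(E) = -105 (F(E) = 5 - 110 = -105)
l = -357 (l = -7*51 = -357)
c = 22639/2310 (c = 8 - (6888 - 2729)/(5*(-357 - 105)) = 8 - 4159/(5*(-462)) = 8 - 4159*(-1)/(5*462) = 8 - 1/5*(-4159/462) = 8 + 4159/2310 = 22639/2310 ≈ 9.8004)
1/(1/c) = 1/(1/(22639/2310)) = 1/(2310/22639) = 22639/2310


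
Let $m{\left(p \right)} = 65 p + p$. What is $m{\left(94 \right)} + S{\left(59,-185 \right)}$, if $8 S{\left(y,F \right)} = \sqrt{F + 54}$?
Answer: $6204 + \frac{i \sqrt{131}}{8} \approx 6204.0 + 1.4307 i$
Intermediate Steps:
$m{\left(p \right)} = 66 p$
$S{\left(y,F \right)} = \frac{\sqrt{54 + F}}{8}$ ($S{\left(y,F \right)} = \frac{\sqrt{F + 54}}{8} = \frac{\sqrt{54 + F}}{8}$)
$m{\left(94 \right)} + S{\left(59,-185 \right)} = 66 \cdot 94 + \frac{\sqrt{54 - 185}}{8} = 6204 + \frac{\sqrt{-131}}{8} = 6204 + \frac{i \sqrt{131}}{8}$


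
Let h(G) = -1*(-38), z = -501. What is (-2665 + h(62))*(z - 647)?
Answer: 3015796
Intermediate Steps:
h(G) = 38
(-2665 + h(62))*(z - 647) = (-2665 + 38)*(-501 - 647) = -2627*(-1148) = 3015796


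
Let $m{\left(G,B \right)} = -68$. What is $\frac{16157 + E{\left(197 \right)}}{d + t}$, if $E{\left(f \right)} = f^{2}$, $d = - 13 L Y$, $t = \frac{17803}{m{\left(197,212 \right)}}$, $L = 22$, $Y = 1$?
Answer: $- \frac{1245896}{12417} \approx -100.34$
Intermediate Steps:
$t = - \frac{17803}{68}$ ($t = \frac{17803}{-68} = 17803 \left(- \frac{1}{68}\right) = - \frac{17803}{68} \approx -261.81$)
$d = -286$ ($d = \left(-13\right) 22 \cdot 1 = \left(-286\right) 1 = -286$)
$\frac{16157 + E{\left(197 \right)}}{d + t} = \frac{16157 + 197^{2}}{-286 - \frac{17803}{68}} = \frac{16157 + 38809}{- \frac{37251}{68}} = 54966 \left(- \frac{68}{37251}\right) = - \frac{1245896}{12417}$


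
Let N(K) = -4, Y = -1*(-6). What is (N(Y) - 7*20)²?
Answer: 20736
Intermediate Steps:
Y = 6
(N(Y) - 7*20)² = (-4 - 7*20)² = (-4 - 140)² = (-144)² = 20736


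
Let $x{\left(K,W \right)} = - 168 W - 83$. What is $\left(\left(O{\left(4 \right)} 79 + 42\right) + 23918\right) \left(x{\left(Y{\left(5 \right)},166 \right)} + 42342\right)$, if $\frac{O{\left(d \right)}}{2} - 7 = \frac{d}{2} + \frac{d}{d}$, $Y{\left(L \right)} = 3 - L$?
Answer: $367035340$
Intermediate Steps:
$x{\left(K,W \right)} = -83 - 168 W$
$O{\left(d \right)} = 16 + d$ ($O{\left(d \right)} = 14 + 2 \left(\frac{d}{2} + \frac{d}{d}\right) = 14 + 2 \left(d \frac{1}{2} + 1\right) = 14 + 2 \left(\frac{d}{2} + 1\right) = 14 + 2 \left(1 + \frac{d}{2}\right) = 14 + \left(2 + d\right) = 16 + d$)
$\left(\left(O{\left(4 \right)} 79 + 42\right) + 23918\right) \left(x{\left(Y{\left(5 \right)},166 \right)} + 42342\right) = \left(\left(\left(16 + 4\right) 79 + 42\right) + 23918\right) \left(\left(-83 - 27888\right) + 42342\right) = \left(\left(20 \cdot 79 + 42\right) + 23918\right) \left(\left(-83 - 27888\right) + 42342\right) = \left(\left(1580 + 42\right) + 23918\right) \left(-27971 + 42342\right) = \left(1622 + 23918\right) 14371 = 25540 \cdot 14371 = 367035340$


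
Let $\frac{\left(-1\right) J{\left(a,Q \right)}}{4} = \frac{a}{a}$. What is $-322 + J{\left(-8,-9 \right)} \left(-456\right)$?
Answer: $1502$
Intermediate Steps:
$J{\left(a,Q \right)} = -4$ ($J{\left(a,Q \right)} = - 4 \frac{a}{a} = \left(-4\right) 1 = -4$)
$-322 + J{\left(-8,-9 \right)} \left(-456\right) = -322 - -1824 = -322 + 1824 = 1502$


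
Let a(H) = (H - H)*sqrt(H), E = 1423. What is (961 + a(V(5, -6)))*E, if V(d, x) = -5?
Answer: 1367503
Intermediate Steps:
a(H) = 0 (a(H) = 0*sqrt(H) = 0)
(961 + a(V(5, -6)))*E = (961 + 0)*1423 = 961*1423 = 1367503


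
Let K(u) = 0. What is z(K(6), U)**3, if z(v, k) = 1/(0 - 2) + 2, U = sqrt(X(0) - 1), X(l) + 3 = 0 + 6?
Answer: 27/8 ≈ 3.3750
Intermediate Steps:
X(l) = 3 (X(l) = -3 + (0 + 6) = -3 + 6 = 3)
U = sqrt(2) (U = sqrt(3 - 1) = sqrt(2) ≈ 1.4142)
z(v, k) = 3/2 (z(v, k) = 1/(-2) + 2 = -1/2 + 2 = 3/2)
z(K(6), U)**3 = (3/2)**3 = 27/8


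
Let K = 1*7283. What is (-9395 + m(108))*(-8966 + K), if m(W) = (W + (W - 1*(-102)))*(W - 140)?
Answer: 32937993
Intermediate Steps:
m(W) = (-140 + W)*(102 + 2*W) (m(W) = (W + (W + 102))*(-140 + W) = (W + (102 + W))*(-140 + W) = (102 + 2*W)*(-140 + W) = (-140 + W)*(102 + 2*W))
K = 7283
(-9395 + m(108))*(-8966 + K) = (-9395 + (-14280 - 178*108 + 2*108²))*(-8966 + 7283) = (-9395 + (-14280 - 19224 + 2*11664))*(-1683) = (-9395 + (-14280 - 19224 + 23328))*(-1683) = (-9395 - 10176)*(-1683) = -19571*(-1683) = 32937993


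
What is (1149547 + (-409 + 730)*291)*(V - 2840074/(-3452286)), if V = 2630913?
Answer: 5644686777888726968/1726143 ≈ 3.2701e+12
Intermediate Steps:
(1149547 + (-409 + 730)*291)*(V - 2840074/(-3452286)) = (1149547 + (-409 + 730)*291)*(2630913 - 2840074/(-3452286)) = (1149547 + 321*291)*(2630913 - 2840074*(-1/3452286)) = (1149547 + 93411)*(2630913 + 1420037/1726143) = 1242958*(4541333478596/1726143) = 5644686777888726968/1726143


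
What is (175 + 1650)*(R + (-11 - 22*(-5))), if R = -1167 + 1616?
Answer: 1000100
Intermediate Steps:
R = 449
(175 + 1650)*(R + (-11 - 22*(-5))) = (175 + 1650)*(449 + (-11 - 22*(-5))) = 1825*(449 + (-11 + 110)) = 1825*(449 + 99) = 1825*548 = 1000100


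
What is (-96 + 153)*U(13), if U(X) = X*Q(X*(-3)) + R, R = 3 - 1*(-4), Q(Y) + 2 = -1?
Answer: -1824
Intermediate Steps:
Q(Y) = -3 (Q(Y) = -2 - 1 = -3)
R = 7 (R = 3 + 4 = 7)
U(X) = 7 - 3*X (U(X) = X*(-3) + 7 = -3*X + 7 = 7 - 3*X)
(-96 + 153)*U(13) = (-96 + 153)*(7 - 3*13) = 57*(7 - 39) = 57*(-32) = -1824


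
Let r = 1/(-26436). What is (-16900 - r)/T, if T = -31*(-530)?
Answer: -446768399/434343480 ≈ -1.0286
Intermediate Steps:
r = -1/26436 ≈ -3.7827e-5
T = 16430
(-16900 - r)/T = (-16900 - 1*(-1/26436))/16430 = (-16900 + 1/26436)*(1/16430) = -446768399/26436*1/16430 = -446768399/434343480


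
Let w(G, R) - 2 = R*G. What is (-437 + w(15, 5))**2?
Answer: 129600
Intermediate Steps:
w(G, R) = 2 + G*R (w(G, R) = 2 + R*G = 2 + G*R)
(-437 + w(15, 5))**2 = (-437 + (2 + 15*5))**2 = (-437 + (2 + 75))**2 = (-437 + 77)**2 = (-360)**2 = 129600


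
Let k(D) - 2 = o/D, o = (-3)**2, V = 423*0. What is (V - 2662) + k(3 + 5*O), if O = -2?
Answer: -18629/7 ≈ -2661.3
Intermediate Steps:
V = 0
o = 9
k(D) = 2 + 9/D
(V - 2662) + k(3 + 5*O) = (0 - 2662) + (2 + 9/(3 + 5*(-2))) = -2662 + (2 + 9/(3 - 10)) = -2662 + (2 + 9/(-7)) = -2662 + (2 + 9*(-1/7)) = -2662 + (2 - 9/7) = -2662 + 5/7 = -18629/7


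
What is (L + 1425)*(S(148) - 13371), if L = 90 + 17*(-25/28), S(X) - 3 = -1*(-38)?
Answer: -279896675/14 ≈ -1.9993e+7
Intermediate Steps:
S(X) = 41 (S(X) = 3 - 1*(-38) = 3 + 38 = 41)
L = 2095/28 (L = 90 + 17*(-25*1/28) = 90 + 17*(-25/28) = 90 - 425/28 = 2095/28 ≈ 74.821)
(L + 1425)*(S(148) - 13371) = (2095/28 + 1425)*(41 - 13371) = (41995/28)*(-13330) = -279896675/14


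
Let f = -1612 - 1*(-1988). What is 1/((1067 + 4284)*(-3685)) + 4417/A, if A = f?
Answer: 87096327019/7414131560 ≈ 11.747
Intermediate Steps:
f = 376 (f = -1612 + 1988 = 376)
A = 376
1/((1067 + 4284)*(-3685)) + 4417/A = 1/((1067 + 4284)*(-3685)) + 4417/376 = -1/3685/5351 + 4417*(1/376) = (1/5351)*(-1/3685) + 4417/376 = -1/19718435 + 4417/376 = 87096327019/7414131560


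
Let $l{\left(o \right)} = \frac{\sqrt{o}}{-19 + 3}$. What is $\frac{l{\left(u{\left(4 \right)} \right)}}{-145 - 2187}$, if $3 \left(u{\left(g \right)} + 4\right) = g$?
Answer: $\frac{i \sqrt{6}}{55968} \approx 4.3766 \cdot 10^{-5} i$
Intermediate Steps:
$u{\left(g \right)} = -4 + \frac{g}{3}$
$l{\left(o \right)} = - \frac{\sqrt{o}}{16}$ ($l{\left(o \right)} = \frac{\sqrt{o}}{-16} = - \frac{\sqrt{o}}{16}$)
$\frac{l{\left(u{\left(4 \right)} \right)}}{-145 - 2187} = \frac{\left(- \frac{1}{16}\right) \sqrt{-4 + \frac{1}{3} \cdot 4}}{-145 - 2187} = \frac{\left(- \frac{1}{16}\right) \sqrt{-4 + \frac{4}{3}}}{-145 - 2187} = \frac{\left(- \frac{1}{16}\right) \sqrt{- \frac{8}{3}}}{-2332} = - \frac{\frac{2}{3} i \sqrt{6}}{16} \left(- \frac{1}{2332}\right) = - \frac{i \sqrt{6}}{24} \left(- \frac{1}{2332}\right) = \frac{i \sqrt{6}}{55968}$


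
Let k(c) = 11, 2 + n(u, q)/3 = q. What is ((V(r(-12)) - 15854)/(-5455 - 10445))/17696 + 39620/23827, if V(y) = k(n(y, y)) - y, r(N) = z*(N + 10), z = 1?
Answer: 1592587744501/957731030400 ≈ 1.6629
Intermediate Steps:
n(u, q) = -6 + 3*q
r(N) = 10 + N (r(N) = 1*(N + 10) = 1*(10 + N) = 10 + N)
V(y) = 11 - y
((V(r(-12)) - 15854)/(-5455 - 10445))/17696 + 39620/23827 = (((11 - (10 - 12)) - 15854)/(-5455 - 10445))/17696 + 39620/23827 = (((11 - 1*(-2)) - 15854)/(-15900))*(1/17696) + 39620*(1/23827) = (((11 + 2) - 15854)*(-1/15900))*(1/17696) + 39620/23827 = ((13 - 15854)*(-1/15900))*(1/17696) + 39620/23827 = -15841*(-1/15900)*(1/17696) + 39620/23827 = (15841/15900)*(1/17696) + 39620/23827 = 2263/40195200 + 39620/23827 = 1592587744501/957731030400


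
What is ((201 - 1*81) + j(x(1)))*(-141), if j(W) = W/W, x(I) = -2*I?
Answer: -17061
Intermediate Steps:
j(W) = 1
((201 - 1*81) + j(x(1)))*(-141) = ((201 - 1*81) + 1)*(-141) = ((201 - 81) + 1)*(-141) = (120 + 1)*(-141) = 121*(-141) = -17061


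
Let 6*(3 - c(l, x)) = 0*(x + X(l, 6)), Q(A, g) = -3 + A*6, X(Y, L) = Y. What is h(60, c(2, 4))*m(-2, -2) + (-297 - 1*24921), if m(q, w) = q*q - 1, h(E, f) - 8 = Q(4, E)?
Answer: -25131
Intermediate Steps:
Q(A, g) = -3 + 6*A
c(l, x) = 3 (c(l, x) = 3 - 0*(x + l) = 3 - 0*(l + x) = 3 - ⅙*0 = 3 + 0 = 3)
h(E, f) = 29 (h(E, f) = 8 + (-3 + 6*4) = 8 + (-3 + 24) = 8 + 21 = 29)
m(q, w) = -1 + q² (m(q, w) = q² - 1 = -1 + q²)
h(60, c(2, 4))*m(-2, -2) + (-297 - 1*24921) = 29*(-1 + (-2)²) + (-297 - 1*24921) = 29*(-1 + 4) + (-297 - 24921) = 29*3 - 25218 = 87 - 25218 = -25131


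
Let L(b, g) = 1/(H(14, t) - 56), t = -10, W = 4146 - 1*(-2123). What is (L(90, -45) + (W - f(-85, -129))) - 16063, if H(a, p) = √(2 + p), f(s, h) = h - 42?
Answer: -3781846/393 - I*√2/1572 ≈ -9623.0 - 0.00089963*I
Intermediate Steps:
W = 6269 (W = 4146 + 2123 = 6269)
f(s, h) = -42 + h
L(b, g) = 1/(-56 + 2*I*√2) (L(b, g) = 1/(√(2 - 10) - 56) = 1/(√(-8) - 56) = 1/(2*I*√2 - 56) = 1/(-56 + 2*I*√2))
(L(90, -45) + (W - f(-85, -129))) - 16063 = ((-7/393 - I*√2/1572) + (6269 - (-42 - 129))) - 16063 = ((-7/393 - I*√2/1572) + (6269 - 1*(-171))) - 16063 = ((-7/393 - I*√2/1572) + (6269 + 171)) - 16063 = ((-7/393 - I*√2/1572) + 6440) - 16063 = (2530913/393 - I*√2/1572) - 16063 = -3781846/393 - I*√2/1572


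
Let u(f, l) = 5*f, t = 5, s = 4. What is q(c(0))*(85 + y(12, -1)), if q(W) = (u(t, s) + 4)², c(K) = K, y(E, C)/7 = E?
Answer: 142129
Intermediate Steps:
y(E, C) = 7*E
q(W) = 841 (q(W) = (5*5 + 4)² = (25 + 4)² = 29² = 841)
q(c(0))*(85 + y(12, -1)) = 841*(85 + 7*12) = 841*(85 + 84) = 841*169 = 142129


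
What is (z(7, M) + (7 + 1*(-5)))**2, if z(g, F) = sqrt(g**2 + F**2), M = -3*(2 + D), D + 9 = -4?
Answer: (2 + sqrt(1138))**2 ≈ 1276.9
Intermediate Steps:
D = -13 (D = -9 - 4 = -13)
M = 33 (M = -3*(2 - 13) = -3*(-11) = 33)
z(g, F) = sqrt(F**2 + g**2)
(z(7, M) + (7 + 1*(-5)))**2 = (sqrt(33**2 + 7**2) + (7 + 1*(-5)))**2 = (sqrt(1089 + 49) + (7 - 5))**2 = (sqrt(1138) + 2)**2 = (2 + sqrt(1138))**2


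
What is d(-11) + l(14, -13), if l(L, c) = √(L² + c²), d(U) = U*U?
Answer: 121 + √365 ≈ 140.10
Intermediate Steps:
d(U) = U²
d(-11) + l(14, -13) = (-11)² + √(14² + (-13)²) = 121 + √(196 + 169) = 121 + √365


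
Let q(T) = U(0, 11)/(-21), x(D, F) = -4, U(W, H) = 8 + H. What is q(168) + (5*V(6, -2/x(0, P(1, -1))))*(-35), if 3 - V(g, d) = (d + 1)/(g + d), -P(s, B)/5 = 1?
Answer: -132547/273 ≈ -485.52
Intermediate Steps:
P(s, B) = -5 (P(s, B) = -5*1 = -5)
V(g, d) = 3 - (1 + d)/(d + g) (V(g, d) = 3 - (d + 1)/(g + d) = 3 - (1 + d)/(d + g))
q(T) = -19/21 (q(T) = (8 + 11)/(-21) = 19*(-1/21) = -19/21)
q(168) + (5*V(6, -2/x(0, P(1, -1))))*(-35) = -19/21 + (5*((-1 + 2*(-2/(-4)) + 3*6)/(-2/(-4) + 6)))*(-35) = -19/21 + (5*((-1 + 2*(-2*(-1/4)) + 18)/(-2*(-1/4) + 6)))*(-35) = -19/21 + (5*((-1 + 2*(1/2) + 18)/(1/2 + 6)))*(-35) = -19/21 + (5*((-1 + 1 + 18)/(13/2)))*(-35) = -19/21 + (5*((2/13)*18))*(-35) = -19/21 + (5*(36/13))*(-35) = -19/21 + (180/13)*(-35) = -19/21 - 6300/13 = -132547/273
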